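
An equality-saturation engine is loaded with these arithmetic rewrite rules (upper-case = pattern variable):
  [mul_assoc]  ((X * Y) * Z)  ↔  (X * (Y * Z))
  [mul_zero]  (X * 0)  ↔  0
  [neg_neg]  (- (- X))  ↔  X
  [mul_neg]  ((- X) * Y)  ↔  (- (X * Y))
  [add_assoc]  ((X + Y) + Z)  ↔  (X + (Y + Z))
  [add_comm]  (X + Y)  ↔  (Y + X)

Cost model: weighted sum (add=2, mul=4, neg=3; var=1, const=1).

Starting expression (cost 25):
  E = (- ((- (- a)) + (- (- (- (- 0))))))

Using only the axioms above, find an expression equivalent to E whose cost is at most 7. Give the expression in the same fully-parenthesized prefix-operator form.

(- (a + 0))   [cost 7]

step 1: neg_neg (→) rewrites (- (- (- 0))) into (- 0), now (- ((- (- a)) + (- (- 0))))
step 2: neg_neg (→) rewrites (- (- 0)) into 0, now (- ((- (- a)) + 0))
step 3: neg_neg (→) rewrites (- (- a)) into a, reaching cost 7 (bound 7)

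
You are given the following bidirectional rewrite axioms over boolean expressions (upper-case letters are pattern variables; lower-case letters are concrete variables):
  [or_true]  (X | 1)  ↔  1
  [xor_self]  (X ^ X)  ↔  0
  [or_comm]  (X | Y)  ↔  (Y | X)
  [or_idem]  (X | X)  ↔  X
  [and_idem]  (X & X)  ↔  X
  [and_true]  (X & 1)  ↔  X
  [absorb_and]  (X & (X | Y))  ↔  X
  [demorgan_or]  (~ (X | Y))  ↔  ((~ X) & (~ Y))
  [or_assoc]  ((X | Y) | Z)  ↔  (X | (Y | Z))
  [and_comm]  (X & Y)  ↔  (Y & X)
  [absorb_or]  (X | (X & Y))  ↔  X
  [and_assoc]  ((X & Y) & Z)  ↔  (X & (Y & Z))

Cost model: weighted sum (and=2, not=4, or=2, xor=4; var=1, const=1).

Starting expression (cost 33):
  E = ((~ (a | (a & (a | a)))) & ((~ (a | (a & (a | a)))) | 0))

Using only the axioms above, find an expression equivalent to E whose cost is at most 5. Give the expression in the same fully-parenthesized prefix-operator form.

step 1: absorb_and (→) rewrites ((~ (a | (a & (a | a)))) & ((~ (a | (a & (a | a)))) | 0)) into (~ (a | (a & (a | a))))
step 2: absorb_and (→) rewrites (a & (a | a)) into a, now (~ (a | a))
step 3: or_idem (→) rewrites (a | a) into a, reaching cost 5 (bound 5)

(~ a)   [cost 5]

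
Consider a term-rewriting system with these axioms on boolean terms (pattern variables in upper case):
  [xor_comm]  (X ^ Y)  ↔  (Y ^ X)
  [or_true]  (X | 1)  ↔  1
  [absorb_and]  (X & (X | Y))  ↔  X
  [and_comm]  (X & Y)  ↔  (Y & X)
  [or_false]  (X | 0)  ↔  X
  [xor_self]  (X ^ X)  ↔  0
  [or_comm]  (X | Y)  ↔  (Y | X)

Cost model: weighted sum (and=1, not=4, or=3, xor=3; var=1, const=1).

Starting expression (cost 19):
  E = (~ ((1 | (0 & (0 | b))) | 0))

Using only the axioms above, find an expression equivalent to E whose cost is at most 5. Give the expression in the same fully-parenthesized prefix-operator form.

step 1: or_false (→) rewrites ((1 | (0 & (0 | b))) | 0) into (1 | (0 & (0 | b))), now (~ (1 | (0 & (0 | b))))
step 2: absorb_and (→) rewrites (0 & (0 | b)) into 0, now (~ (1 | 0))
step 3: or_false (→) rewrites (1 | 0) into 1, reaching cost 5 (bound 5)

(~ 1)   [cost 5]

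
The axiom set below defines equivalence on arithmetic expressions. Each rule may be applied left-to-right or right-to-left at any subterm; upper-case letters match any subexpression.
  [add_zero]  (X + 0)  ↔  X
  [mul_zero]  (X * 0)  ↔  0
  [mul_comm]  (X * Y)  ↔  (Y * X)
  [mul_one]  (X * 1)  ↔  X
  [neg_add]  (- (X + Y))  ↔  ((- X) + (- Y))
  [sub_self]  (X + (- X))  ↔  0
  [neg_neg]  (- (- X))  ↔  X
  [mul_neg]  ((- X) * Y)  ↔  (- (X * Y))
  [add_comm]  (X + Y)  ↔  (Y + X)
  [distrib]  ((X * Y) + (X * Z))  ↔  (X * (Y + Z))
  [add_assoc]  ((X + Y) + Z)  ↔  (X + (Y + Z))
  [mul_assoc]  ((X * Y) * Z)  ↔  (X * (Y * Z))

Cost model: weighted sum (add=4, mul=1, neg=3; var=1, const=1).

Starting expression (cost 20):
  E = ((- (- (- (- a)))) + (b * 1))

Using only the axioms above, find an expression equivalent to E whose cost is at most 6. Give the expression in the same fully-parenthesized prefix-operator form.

(1) (- (- (- (- a))))  =[neg_neg →]=  (- (- a))    ⊢ ((- (- a)) + (b * 1))
(2) (- (- a))  =[neg_neg →]=  a    ⊢ (a + (b * 1))
(3) (b * 1)  =[mul_one →]=  b    ⊢ cost 6, within 6

(a + b)   [cost 6]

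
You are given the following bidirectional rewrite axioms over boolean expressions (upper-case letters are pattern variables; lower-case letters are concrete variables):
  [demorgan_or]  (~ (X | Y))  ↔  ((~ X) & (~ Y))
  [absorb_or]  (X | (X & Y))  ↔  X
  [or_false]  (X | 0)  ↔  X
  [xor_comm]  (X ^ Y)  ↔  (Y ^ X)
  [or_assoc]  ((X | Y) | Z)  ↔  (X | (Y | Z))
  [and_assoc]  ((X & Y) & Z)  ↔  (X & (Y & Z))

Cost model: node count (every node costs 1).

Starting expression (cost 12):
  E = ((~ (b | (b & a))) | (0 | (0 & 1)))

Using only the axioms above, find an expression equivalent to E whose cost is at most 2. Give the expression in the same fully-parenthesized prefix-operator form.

(1) (0 | (0 & 1))  =[absorb_or →]=  0    ⊢ ((~ (b | (b & a))) | 0)
(2) (b | (b & a))  =[absorb_or →]=  b    ⊢ ((~ b) | 0)
(3) ((~ b) | 0)  =[or_false →]=  (~ b)    ⊢ cost 2, within 2

(~ b)   [cost 2]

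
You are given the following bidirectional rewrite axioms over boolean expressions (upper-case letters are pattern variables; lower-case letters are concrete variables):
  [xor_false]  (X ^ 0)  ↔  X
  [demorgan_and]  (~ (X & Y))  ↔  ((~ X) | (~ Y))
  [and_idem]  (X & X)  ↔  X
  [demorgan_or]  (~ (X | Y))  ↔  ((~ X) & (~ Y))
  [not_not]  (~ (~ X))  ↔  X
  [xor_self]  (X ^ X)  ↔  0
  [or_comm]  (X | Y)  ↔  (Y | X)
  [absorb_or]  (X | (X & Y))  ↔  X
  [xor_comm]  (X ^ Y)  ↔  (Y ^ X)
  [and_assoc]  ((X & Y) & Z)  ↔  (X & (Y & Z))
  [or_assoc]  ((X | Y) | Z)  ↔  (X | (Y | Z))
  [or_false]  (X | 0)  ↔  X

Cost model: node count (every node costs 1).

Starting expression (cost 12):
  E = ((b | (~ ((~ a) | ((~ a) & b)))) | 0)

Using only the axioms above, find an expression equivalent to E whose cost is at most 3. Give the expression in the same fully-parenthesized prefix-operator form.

1. [absorb_or →] ((~ a) | ((~ a) & b))  →  (~ a);  E = ((b | (~ (~ a))) | 0)
2. [not_not →] (~ (~ a))  →  a;  E = ((b | a) | 0)
3. [or_false →] ((b | a) | 0)  →  (b | a);  cost 3 ≤ 3, done

(b | a)   [cost 3]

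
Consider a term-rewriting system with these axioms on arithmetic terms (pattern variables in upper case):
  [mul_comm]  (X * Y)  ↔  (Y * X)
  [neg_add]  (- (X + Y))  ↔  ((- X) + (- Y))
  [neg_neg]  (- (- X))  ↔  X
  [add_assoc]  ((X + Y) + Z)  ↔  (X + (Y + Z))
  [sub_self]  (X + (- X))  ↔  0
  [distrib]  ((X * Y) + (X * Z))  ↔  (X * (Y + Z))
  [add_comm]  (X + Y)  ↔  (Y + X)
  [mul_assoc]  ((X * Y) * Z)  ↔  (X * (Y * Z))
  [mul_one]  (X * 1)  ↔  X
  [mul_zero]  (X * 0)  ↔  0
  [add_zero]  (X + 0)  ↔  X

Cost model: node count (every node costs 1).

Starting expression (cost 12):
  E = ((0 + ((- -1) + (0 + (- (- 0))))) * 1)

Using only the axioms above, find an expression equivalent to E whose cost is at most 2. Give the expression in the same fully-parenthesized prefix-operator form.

(- -1)   [cost 2]

step 1: neg_neg (→) rewrites (- (- 0)) into 0, now ((0 + ((- -1) + (0 + 0))) * 1)
step 2: mul_one (→) rewrites ((0 + ((- -1) + (0 + 0))) * 1) into (0 + ((- -1) + (0 + 0)))
step 3: add_comm (→) rewrites (0 + ((- -1) + (0 + 0))) into (((- -1) + (0 + 0)) + 0)
step 4: add_zero (→) rewrites (((- -1) + (0 + 0)) + 0) into ((- -1) + (0 + 0))
step 5: add_zero (→) rewrites (0 + 0) into 0, now ((- -1) + 0)
step 6: add_zero (→) rewrites ((- -1) + 0) into (- -1), reaching cost 2 (bound 2)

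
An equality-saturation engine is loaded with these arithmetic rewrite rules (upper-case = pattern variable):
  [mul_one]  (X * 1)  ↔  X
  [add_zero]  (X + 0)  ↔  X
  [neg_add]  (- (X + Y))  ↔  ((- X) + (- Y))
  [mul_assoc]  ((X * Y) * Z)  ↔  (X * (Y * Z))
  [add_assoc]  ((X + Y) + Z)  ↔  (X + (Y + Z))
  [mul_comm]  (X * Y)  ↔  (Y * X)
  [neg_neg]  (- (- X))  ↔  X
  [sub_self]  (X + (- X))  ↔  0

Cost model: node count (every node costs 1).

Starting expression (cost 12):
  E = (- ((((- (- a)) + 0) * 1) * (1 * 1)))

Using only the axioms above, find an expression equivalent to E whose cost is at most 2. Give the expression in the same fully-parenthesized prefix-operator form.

(- a)   [cost 2]

step 1: add_zero (→) rewrites ((- (- a)) + 0) into (- (- a)), now (- (((- (- a)) * 1) * (1 * 1)))
step 2: mul_one (→) rewrites (1 * 1) into 1, now (- (((- (- a)) * 1) * 1))
step 3: mul_one (→) rewrites ((- (- a)) * 1) into (- (- a)), now (- ((- (- a)) * 1))
step 4: neg_neg (→) rewrites (- (- a)) into a, now (- (a * 1))
step 5: mul_one (→) rewrites (a * 1) into a, reaching cost 2 (bound 2)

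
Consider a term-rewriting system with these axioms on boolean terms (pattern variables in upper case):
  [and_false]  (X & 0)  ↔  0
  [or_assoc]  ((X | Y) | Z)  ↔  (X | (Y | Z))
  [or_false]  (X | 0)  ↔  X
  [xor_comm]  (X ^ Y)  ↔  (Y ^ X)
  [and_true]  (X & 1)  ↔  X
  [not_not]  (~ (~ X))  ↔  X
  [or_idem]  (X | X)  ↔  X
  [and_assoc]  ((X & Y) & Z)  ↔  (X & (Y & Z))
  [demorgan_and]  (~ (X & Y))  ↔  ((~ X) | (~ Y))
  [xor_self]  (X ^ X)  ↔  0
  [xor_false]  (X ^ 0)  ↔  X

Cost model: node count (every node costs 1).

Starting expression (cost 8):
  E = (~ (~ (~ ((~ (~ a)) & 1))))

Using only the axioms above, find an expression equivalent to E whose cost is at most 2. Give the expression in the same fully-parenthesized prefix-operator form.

step 1: not_not (→) rewrites (~ (~ a)) into a, now (~ (~ (~ (a & 1))))
step 2: and_true (→) rewrites (a & 1) into a, now (~ (~ (~ a)))
step 3: not_not (→) rewrites (~ (~ a)) into a, reaching cost 2 (bound 2)

(~ a)   [cost 2]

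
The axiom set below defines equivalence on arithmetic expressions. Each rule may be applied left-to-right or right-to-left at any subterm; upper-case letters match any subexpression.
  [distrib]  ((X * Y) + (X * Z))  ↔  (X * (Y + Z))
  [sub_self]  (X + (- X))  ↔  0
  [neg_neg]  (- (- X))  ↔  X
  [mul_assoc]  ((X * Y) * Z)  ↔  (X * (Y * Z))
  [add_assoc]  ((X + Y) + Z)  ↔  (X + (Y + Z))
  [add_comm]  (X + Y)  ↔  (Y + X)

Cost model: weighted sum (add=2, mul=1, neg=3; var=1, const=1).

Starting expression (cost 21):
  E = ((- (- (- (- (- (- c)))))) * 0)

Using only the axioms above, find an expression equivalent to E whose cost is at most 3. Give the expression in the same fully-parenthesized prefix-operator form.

(c * 0)   [cost 3]

step 1: neg_neg (→) rewrites (- (- (- c))) into (- c), now ((- (- (- (- c)))) * 0)
step 2: neg_neg (→) rewrites (- (- (- (- c)))) into (- (- c)), now ((- (- c)) * 0)
step 3: neg_neg (→) rewrites (- (- c)) into c, reaching cost 3 (bound 3)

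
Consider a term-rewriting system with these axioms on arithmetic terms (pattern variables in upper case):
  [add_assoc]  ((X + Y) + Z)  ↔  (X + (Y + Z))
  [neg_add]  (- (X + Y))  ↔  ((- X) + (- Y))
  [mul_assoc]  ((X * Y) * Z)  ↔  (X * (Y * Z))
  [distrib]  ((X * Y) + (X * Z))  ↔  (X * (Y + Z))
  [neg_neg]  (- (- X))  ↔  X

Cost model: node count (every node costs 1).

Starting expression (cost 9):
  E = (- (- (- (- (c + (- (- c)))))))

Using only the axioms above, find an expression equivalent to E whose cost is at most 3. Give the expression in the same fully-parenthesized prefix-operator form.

step 1: neg_neg (→) rewrites (- (- c)) into c, now (- (- (- (- (c + c)))))
step 2: neg_neg (→) rewrites (- (- (- (c + c)))) into (- (c + c)), now (- (- (c + c)))
step 3: neg_neg (→) rewrites (- (- (c + c))) into (c + c), reaching cost 3 (bound 3)

(c + c)   [cost 3]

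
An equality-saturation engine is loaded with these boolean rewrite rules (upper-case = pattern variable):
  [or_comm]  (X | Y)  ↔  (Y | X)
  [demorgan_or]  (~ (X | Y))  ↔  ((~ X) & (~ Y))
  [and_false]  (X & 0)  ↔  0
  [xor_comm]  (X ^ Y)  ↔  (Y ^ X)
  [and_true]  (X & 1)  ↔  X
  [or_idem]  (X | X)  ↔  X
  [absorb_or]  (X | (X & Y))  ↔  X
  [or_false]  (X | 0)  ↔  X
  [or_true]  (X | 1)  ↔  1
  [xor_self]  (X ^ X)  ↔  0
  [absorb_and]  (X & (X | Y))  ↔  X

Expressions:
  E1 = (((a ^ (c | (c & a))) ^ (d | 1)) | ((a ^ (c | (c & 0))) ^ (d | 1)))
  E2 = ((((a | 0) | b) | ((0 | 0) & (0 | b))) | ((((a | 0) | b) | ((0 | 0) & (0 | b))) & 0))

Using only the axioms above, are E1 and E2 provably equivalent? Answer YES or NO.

All listed rules preserve value, hence provable equivalence implies equal values everywhere; look for a separating assignment.
a=0, b=0, c=0, d=0 gives E1 ↦ 1, E2 ↦ 0; values differ ⇒ not provably equivalent.

NO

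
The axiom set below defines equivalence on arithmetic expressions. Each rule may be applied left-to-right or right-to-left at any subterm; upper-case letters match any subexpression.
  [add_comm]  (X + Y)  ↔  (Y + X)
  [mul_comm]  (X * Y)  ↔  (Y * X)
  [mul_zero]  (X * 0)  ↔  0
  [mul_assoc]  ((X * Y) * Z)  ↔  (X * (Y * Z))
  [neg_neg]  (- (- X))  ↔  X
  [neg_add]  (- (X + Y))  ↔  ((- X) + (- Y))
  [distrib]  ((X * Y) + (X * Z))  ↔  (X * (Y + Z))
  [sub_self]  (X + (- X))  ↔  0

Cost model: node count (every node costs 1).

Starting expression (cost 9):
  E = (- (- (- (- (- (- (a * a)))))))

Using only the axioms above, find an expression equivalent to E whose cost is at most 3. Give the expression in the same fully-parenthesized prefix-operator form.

(a * a)   [cost 3]

(1) (- (- (- (a * a))))  =[neg_neg →]=  (- (a * a))    ⊢ (- (- (- (- (a * a)))))
(2) (- (- (- (a * a))))  =[neg_neg →]=  (- (a * a))    ⊢ (- (- (a * a)))
(3) (- (- (a * a)))  =[neg_neg →]=  (a * a)    ⊢ cost 3, within 3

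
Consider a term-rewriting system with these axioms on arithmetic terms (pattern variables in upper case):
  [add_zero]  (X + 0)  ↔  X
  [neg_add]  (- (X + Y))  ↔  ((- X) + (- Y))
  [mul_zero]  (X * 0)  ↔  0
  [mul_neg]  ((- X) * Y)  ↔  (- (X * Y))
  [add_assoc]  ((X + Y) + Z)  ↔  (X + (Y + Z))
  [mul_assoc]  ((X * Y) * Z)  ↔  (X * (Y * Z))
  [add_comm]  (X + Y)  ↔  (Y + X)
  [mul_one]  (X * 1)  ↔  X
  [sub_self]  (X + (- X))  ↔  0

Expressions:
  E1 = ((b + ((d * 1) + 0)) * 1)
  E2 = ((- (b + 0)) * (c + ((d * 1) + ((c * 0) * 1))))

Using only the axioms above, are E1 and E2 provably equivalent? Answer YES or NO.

NO

The axioms are sound identities: if E1 ↔* E2 then E1 and E2 evaluate identically under any assignment.
Under b=0, c=0, d=1: E1 evaluates to 1, E2 to 0. Distinct ⇒ no rewrite sequence connects them.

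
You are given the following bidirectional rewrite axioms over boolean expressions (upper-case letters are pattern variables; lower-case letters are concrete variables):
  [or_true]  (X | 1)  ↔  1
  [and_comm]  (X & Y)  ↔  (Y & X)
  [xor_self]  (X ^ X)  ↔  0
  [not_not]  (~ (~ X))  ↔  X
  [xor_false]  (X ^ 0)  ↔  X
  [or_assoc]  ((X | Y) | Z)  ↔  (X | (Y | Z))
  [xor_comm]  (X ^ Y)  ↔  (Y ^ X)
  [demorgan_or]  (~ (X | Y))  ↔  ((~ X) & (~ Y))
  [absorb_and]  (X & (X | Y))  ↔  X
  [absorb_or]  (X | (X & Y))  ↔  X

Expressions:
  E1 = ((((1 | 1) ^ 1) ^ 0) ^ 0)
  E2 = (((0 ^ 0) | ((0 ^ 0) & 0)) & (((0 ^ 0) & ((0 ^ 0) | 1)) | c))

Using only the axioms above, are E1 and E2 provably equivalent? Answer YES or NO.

YES

step 1: or_true (→) rewrites (1 | 1) into 1, now (((1 ^ 1) ^ 0) ^ 0)
step 2: xor_self (→) rewrites (1 ^ 1) into 0, now ((0 ^ 0) ^ 0)
step 3: xor_false (→) rewrites (0 ^ 0) into 0, now (0 ^ 0)
step 4: absorb_and (←) rewrites (0 ^ 0) into ((0 ^ 0) & ((0 ^ 0) | c))
step 5: absorb_and (←) rewrites (0 ^ 0) into ((0 ^ 0) & ((0 ^ 0) | 1)), now ((0 ^ 0) & (((0 ^ 0) & ((0 ^ 0) | 1)) | c))
step 6: absorb_or (←) rewrites (0 ^ 0) into ((0 ^ 0) | ((0 ^ 0) & 0)), which is E2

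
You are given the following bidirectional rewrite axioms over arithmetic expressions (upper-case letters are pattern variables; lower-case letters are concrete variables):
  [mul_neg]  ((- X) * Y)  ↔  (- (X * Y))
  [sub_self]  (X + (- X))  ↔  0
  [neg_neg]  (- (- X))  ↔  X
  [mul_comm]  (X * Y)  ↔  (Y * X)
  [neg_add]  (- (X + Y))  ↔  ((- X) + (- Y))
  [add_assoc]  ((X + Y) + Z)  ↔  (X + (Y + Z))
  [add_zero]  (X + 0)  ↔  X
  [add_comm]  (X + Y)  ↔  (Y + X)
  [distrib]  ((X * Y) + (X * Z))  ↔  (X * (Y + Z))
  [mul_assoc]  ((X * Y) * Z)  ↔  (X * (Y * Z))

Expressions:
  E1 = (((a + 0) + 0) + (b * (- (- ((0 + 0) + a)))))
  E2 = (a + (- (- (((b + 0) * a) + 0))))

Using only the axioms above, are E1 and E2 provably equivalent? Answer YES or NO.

(1) (- (- ((0 + 0) + a)))  =[neg_neg →]=  ((0 + 0) + a)    ⊢ (((a + 0) + 0) + (b * ((0 + 0) + a)))
(2) (0 + 0)  =[add_zero →]=  0    ⊢ (((a + 0) + 0) + (b * (0 + a)))
(3) (0 + a)  =[add_comm →]=  (a + 0)    ⊢ (((a + 0) + 0) + (b * (a + 0)))
(4) (a + 0)  =[add_zero →]=  a    ⊢ ((a + 0) + (b * (a + 0)))
(5) (a + 0)  =[add_zero →]=  a    ⊢ ((a + 0) + (b * a))
(6) (a + 0)  =[add_zero →]=  a    ⊢ (a + (b * a))
(7) (b * a)  =[neg_neg ←]=  (- (- (b * a)))    ⊢ (a + (- (- (b * a))))
(8) (b * a)  =[add_zero ←]=  ((b * a) + 0)    ⊢ (a + (- (- ((b * a) + 0))))
(9) b  =[add_zero ←]=  (b + 0)    ⊢ E2

YES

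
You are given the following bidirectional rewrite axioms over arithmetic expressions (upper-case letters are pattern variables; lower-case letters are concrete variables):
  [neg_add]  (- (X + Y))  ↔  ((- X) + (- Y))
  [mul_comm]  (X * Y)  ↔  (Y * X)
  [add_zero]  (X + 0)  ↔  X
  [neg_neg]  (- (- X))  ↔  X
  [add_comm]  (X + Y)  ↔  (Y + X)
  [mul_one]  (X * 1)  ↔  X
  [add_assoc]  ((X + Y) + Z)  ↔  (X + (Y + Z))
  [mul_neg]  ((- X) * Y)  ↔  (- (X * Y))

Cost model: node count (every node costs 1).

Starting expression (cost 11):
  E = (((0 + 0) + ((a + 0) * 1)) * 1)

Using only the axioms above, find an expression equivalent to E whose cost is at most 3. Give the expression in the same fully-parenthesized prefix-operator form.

(0 + a)   [cost 3]

step 1: mul_one (→) rewrites (((0 + 0) + ((a + 0) * 1)) * 1) into ((0 + 0) + ((a + 0) * 1))
step 2: add_zero (→) rewrites (a + 0) into a, now ((0 + 0) + (a * 1))
step 3: mul_one (→) rewrites (a * 1) into a, now ((0 + 0) + a)
step 4: add_zero (→) rewrites (0 + 0) into 0, reaching cost 3 (bound 3)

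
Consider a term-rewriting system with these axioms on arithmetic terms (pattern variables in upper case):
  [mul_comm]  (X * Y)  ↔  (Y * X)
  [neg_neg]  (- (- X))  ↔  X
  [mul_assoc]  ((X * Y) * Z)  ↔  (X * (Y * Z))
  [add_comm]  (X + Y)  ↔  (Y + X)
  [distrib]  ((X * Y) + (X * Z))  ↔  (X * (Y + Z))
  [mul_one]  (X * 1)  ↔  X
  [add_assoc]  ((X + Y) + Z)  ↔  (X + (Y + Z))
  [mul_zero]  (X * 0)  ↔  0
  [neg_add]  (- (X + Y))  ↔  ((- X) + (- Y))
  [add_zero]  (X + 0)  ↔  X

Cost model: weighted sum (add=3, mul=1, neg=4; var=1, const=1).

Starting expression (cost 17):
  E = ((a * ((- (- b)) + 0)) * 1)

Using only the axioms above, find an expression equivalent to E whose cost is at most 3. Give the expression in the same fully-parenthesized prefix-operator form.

(a * b)   [cost 3]

1. [add_zero →] ((- (- b)) + 0)  →  (- (- b));  E = ((a * (- (- b))) * 1)
2. [mul_one →] ((a * (- (- b))) * 1)  →  (a * (- (- b)))
3. [neg_neg →] (- (- b))  →  b;  cost 3 ≤ 3, done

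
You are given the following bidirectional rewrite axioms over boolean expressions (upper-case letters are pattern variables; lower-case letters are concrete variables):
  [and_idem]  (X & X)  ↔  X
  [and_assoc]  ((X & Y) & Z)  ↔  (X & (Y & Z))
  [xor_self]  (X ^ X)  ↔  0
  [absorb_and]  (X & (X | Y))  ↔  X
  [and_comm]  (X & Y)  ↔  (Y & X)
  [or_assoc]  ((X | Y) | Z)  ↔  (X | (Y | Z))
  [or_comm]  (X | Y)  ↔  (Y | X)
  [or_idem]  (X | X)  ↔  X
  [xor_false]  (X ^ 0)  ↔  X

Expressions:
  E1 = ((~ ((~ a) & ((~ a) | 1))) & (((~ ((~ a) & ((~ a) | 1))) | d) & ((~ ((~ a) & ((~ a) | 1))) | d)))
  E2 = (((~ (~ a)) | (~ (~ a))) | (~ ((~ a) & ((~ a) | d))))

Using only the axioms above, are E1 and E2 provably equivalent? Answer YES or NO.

(1) (((~ ((~ a) & ((~ a) | 1))) | d) & ((~ ((~ a) & ((~ a) | 1))) | d))  =[and_idem →]=  ((~ ((~ a) & ((~ a) | 1))) | d)    ⊢ ((~ ((~ a) & ((~ a) | 1))) & ((~ ((~ a) & ((~ a) | 1))) | d))
(2) ((~ ((~ a) & ((~ a) | 1))) & ((~ ((~ a) & ((~ a) | 1))) | d))  =[absorb_and →]=  (~ ((~ a) & ((~ a) | 1)))
(3) ((~ a) & ((~ a) | 1))  =[absorb_and →]=  (~ a)    ⊢ (~ (~ a))
(4) (~ (~ a))  =[or_idem ←]=  ((~ (~ a)) | (~ (~ a)))
(5) (~ (~ a))  =[or_idem ←]=  ((~ (~ a)) | (~ (~ a)))    ⊢ (((~ (~ a)) | (~ (~ a))) | (~ (~ a)))
(6) (~ a)  =[absorb_and ←]=  ((~ a) & ((~ a) | d))    ⊢ E2

YES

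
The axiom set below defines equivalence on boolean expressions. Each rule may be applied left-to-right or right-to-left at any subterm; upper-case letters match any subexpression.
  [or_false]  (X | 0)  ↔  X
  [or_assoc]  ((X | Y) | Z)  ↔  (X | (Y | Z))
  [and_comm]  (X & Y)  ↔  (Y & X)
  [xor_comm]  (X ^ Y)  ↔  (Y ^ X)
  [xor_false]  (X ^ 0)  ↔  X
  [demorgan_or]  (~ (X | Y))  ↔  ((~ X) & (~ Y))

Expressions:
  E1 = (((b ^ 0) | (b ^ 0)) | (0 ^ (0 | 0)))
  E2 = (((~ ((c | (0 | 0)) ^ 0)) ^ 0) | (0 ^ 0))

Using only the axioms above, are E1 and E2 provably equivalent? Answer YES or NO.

NO

The axioms are sound identities: if E1 ↔* E2 then E1 and E2 evaluate identically under any assignment.
Under b=0, c=0: E1 evaluates to 0, E2 to 1. Distinct ⇒ no rewrite sequence connects them.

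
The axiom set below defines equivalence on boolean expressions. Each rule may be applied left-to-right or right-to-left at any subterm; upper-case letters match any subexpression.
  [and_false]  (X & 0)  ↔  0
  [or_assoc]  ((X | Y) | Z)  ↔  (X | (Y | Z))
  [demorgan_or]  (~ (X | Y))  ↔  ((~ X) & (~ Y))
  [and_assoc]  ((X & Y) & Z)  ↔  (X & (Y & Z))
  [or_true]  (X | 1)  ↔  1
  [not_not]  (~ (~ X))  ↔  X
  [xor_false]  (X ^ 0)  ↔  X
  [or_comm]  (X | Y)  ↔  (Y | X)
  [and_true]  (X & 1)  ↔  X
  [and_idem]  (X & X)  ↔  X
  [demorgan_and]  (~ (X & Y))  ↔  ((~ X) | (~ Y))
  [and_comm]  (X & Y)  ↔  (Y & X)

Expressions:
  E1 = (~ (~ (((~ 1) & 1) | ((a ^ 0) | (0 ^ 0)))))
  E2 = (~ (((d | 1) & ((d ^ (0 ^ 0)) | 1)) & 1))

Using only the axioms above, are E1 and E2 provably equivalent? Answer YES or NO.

The axioms are sound identities: if E1 ↔* E2 then E1 and E2 evaluate identically under any assignment.
Under a=1, d=0: E1 evaluates to 1, E2 to 0. Distinct ⇒ no rewrite sequence connects them.

NO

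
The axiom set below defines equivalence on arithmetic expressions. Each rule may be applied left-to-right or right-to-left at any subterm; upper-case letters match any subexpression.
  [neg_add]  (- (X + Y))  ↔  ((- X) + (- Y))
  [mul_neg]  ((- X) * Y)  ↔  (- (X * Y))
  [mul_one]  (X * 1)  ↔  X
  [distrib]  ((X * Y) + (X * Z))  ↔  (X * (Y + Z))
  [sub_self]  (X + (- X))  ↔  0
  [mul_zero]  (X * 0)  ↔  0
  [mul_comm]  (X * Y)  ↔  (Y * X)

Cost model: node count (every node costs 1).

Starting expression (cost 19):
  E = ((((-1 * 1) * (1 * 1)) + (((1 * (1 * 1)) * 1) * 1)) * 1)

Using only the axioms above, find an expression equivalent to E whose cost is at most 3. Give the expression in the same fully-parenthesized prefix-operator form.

(1) ((((-1 * 1) * (1 * 1)) + (((1 * (1 * 1)) * 1) * 1)) * 1)  =[mul_one →]=  (((-1 * 1) * (1 * 1)) + (((1 * (1 * 1)) * 1) * 1))
(2) (1 * 1)  =[mul_one →]=  1    ⊢ (((-1 * 1) * (1 * 1)) + (((1 * 1) * 1) * 1))
(3) (((1 * 1) * 1) * 1)  =[mul_one →]=  ((1 * 1) * 1)    ⊢ (((-1 * 1) * (1 * 1)) + ((1 * 1) * 1))
(4) (1 * 1)  =[mul_one →]=  1    ⊢ (((-1 * 1) * 1) + ((1 * 1) * 1))
(5) (-1 * 1)  =[mul_one →]=  -1    ⊢ ((-1 * 1) + ((1 * 1) * 1))
(6) (1 * 1)  =[mul_one →]=  1    ⊢ ((-1 * 1) + (1 * 1))
(7) (1 * 1)  =[mul_one →]=  1    ⊢ ((-1 * 1) + 1)
(8) (-1 * 1)  =[mul_one →]=  -1    ⊢ cost 3, within 3

(-1 + 1)   [cost 3]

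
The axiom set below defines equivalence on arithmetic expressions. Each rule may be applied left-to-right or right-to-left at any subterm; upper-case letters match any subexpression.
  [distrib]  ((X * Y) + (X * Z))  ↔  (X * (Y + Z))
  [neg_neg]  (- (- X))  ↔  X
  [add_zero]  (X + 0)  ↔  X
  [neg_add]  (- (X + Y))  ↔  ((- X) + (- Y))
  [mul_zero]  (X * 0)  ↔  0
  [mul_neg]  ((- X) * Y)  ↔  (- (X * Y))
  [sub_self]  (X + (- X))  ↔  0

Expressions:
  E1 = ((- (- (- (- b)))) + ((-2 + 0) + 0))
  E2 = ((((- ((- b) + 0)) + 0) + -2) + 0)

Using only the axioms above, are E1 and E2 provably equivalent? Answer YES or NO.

(1) (- (- (- b)))  =[neg_neg →]=  (- b)    ⊢ ((- (- b)) + ((-2 + 0) + 0))
(2) ((-2 + 0) + 0)  =[add_zero →]=  (-2 + 0)    ⊢ ((- (- b)) + (-2 + 0))
(3) (-2 + 0)  =[add_zero →]=  -2    ⊢ ((- (- b)) + -2)
(4) (- (- b))  =[neg_neg →]=  b    ⊢ (b + -2)
(5) (b + -2)  =[add_zero ←]=  ((b + -2) + 0)
(6) b  =[neg_neg ←]=  (- (- b))    ⊢ (((- (- b)) + -2) + 0)
(7) (- b)  =[add_zero ←]=  ((- b) + 0)    ⊢ (((- ((- b) + 0)) + -2) + 0)
(8) (- ((- b) + 0))  =[add_zero ←]=  ((- ((- b) + 0)) + 0)    ⊢ E2

YES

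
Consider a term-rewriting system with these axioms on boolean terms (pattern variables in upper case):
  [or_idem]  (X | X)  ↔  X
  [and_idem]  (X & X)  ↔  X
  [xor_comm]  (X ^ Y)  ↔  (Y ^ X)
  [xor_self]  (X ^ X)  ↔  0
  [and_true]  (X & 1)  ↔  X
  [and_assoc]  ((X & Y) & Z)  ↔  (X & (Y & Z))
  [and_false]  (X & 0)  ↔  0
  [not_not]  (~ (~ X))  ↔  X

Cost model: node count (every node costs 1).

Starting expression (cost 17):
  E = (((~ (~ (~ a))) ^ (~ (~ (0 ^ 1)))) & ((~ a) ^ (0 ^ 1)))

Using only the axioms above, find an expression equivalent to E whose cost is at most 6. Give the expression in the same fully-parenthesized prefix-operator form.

((~ a) ^ (0 ^ 1))   [cost 6]

step 1: not_not (→) rewrites (~ (~ (~ a))) into (~ a), now (((~ a) ^ (~ (~ (0 ^ 1)))) & ((~ a) ^ (0 ^ 1)))
step 2: not_not (→) rewrites (~ (~ (0 ^ 1))) into (0 ^ 1), now (((~ a) ^ (0 ^ 1)) & ((~ a) ^ (0 ^ 1)))
step 3: and_idem (→) rewrites (((~ a) ^ (0 ^ 1)) & ((~ a) ^ (0 ^ 1))) into ((~ a) ^ (0 ^ 1)), reaching cost 6 (bound 6)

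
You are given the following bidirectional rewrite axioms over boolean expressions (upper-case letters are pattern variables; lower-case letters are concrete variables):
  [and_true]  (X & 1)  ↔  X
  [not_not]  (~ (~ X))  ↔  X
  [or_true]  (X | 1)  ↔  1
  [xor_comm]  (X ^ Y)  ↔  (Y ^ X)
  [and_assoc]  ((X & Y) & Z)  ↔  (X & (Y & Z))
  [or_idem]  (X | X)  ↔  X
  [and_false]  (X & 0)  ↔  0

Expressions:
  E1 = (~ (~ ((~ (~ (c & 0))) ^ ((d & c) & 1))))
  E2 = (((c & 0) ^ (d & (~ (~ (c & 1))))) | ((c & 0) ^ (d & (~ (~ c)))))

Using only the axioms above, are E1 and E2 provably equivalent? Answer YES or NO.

YES

(1) ((d & c) & 1)  =[and_true →]=  (d & c)    ⊢ (~ (~ ((~ (~ (c & 0))) ^ (d & c))))
(2) (~ (~ (c & 0)))  =[not_not →]=  (c & 0)    ⊢ (~ (~ ((c & 0) ^ (d & c))))
(3) (~ (~ ((c & 0) ^ (d & c))))  =[not_not →]=  ((c & 0) ^ (d & c))
(4) c  =[not_not ←]=  (~ (~ c))    ⊢ ((c & 0) ^ (d & (~ (~ c))))
(5) ((c & 0) ^ (d & (~ (~ c))))  =[or_idem ←]=  (((c & 0) ^ (d & (~ (~ c)))) | ((c & 0) ^ (d & (~ (~ c)))))
(6) c  =[and_true ←]=  (c & 1)    ⊢ E2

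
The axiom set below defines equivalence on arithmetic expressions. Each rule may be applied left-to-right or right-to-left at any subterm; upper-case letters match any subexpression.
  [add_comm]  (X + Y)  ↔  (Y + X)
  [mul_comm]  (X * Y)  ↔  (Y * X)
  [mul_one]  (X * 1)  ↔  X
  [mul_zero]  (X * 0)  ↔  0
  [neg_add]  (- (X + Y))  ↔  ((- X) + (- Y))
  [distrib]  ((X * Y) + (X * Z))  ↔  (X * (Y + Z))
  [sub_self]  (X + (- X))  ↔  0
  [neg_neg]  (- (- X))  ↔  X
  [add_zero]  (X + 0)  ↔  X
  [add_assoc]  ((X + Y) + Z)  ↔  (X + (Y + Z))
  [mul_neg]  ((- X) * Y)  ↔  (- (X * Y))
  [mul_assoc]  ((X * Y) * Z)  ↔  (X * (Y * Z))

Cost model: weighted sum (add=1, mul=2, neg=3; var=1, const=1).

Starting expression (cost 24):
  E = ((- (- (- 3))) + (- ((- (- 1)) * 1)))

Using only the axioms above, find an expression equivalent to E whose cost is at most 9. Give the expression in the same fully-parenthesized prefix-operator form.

(1) ((- (- 1)) * 1)  =[mul_one →]=  (- (- 1))    ⊢ ((- (- (- 3))) + (- (- (- 1))))
(2) (- (- (- 3)))  =[neg_neg →]=  (- 3)    ⊢ ((- 3) + (- (- (- 1))))
(3) (- (- 1))  =[neg_neg →]=  1    ⊢ cost 9, within 9

((- 3) + (- 1))   [cost 9]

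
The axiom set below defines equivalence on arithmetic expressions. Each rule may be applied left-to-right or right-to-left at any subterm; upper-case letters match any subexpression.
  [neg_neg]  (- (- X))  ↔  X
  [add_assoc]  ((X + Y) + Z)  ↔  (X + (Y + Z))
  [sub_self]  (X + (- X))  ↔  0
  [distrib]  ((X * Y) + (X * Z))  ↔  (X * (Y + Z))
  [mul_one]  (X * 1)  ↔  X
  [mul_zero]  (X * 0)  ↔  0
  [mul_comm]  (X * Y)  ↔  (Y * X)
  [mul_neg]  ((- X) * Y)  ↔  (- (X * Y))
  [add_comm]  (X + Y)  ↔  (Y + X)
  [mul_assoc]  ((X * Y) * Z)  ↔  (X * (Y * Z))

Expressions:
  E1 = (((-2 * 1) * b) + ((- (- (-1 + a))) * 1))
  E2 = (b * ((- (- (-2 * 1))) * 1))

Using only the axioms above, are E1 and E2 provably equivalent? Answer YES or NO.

NO

Every axiom is a valid identity, so a rewrite proof would force E1 and E2 to agree under every assignment.
At a=0, b=0: E1 = -1 but E2 = 0; they differ, so no derivation exists.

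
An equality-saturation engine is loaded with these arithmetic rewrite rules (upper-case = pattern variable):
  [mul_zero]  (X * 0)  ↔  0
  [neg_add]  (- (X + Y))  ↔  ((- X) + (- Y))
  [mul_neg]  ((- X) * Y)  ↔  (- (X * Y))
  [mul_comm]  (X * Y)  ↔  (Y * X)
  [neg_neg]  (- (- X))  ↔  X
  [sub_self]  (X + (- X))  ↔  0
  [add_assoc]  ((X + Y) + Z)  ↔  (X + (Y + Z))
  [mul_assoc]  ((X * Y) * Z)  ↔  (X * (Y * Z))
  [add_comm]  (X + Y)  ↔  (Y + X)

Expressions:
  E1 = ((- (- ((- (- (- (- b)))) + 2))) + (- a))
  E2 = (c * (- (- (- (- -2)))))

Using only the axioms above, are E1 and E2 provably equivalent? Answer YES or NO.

NO

All listed rules preserve value, hence provable equivalence implies equal values everywhere; look for a separating assignment.
a=0, b=0, c=0 gives E1 ↦ 2, E2 ↦ 0; values differ ⇒ not provably equivalent.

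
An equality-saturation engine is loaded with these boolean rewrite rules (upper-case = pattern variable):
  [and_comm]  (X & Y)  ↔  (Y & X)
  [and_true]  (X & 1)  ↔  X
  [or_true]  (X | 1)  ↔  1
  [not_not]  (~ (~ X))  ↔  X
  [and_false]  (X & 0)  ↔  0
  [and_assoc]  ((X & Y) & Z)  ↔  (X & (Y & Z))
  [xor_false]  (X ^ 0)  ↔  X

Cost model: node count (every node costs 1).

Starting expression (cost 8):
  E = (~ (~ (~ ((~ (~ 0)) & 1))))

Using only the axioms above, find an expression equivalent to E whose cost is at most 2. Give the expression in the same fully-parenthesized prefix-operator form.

(~ 0)   [cost 2]

(1) ((~ (~ 0)) & 1)  =[and_true →]=  (~ (~ 0))    ⊢ (~ (~ (~ (~ (~ 0)))))
(2) (~ (~ (~ (~ (~ 0)))))  =[not_not →]=  (~ (~ (~ 0)))
(3) (~ (~ (~ 0)))  =[not_not →]=  (~ 0)    ⊢ cost 2, within 2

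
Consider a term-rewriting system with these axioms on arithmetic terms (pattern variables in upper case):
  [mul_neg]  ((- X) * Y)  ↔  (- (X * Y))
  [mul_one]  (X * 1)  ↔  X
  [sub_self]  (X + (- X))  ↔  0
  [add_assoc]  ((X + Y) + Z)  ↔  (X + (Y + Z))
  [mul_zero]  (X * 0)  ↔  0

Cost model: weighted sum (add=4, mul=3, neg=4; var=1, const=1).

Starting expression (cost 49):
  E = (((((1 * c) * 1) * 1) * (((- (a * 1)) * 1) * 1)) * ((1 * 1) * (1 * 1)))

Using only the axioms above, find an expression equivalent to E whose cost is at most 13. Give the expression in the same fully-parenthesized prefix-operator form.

1. [mul_one →] (((- (a * 1)) * 1) * 1)  →  ((- (a * 1)) * 1);  E = (((((1 * c) * 1) * 1) * ((- (a * 1)) * 1)) * ((1 * 1) * (1 * 1)))
2. [mul_one →] ((- (a * 1)) * 1)  →  (- (a * 1));  E = (((((1 * c) * 1) * 1) * (- (a * 1))) * ((1 * 1) * (1 * 1)))
3. [mul_one →] (((1 * c) * 1) * 1)  →  ((1 * c) * 1);  E = ((((1 * c) * 1) * (- (a * 1))) * ((1 * 1) * (1 * 1)))
4. [mul_one →] (1 * 1)  →  1;  E = ((((1 * c) * 1) * (- (a * 1))) * ((1 * 1) * 1))
5. [mul_one →] (1 * 1)  →  1;  E = ((((1 * c) * 1) * (- (a * 1))) * (1 * 1))
6. [mul_one →] ((1 * c) * 1)  →  (1 * c);  E = (((1 * c) * (- (a * 1))) * (1 * 1))
7. [mul_one →] (a * 1)  →  a;  E = (((1 * c) * (- a)) * (1 * 1))
8. [mul_one →] (1 * 1)  →  1;  E = (((1 * c) * (- a)) * 1)
9. [mul_one →] (((1 * c) * (- a)) * 1)  →  ((1 * c) * (- a));  cost 13 ≤ 13, done

((1 * c) * (- a))   [cost 13]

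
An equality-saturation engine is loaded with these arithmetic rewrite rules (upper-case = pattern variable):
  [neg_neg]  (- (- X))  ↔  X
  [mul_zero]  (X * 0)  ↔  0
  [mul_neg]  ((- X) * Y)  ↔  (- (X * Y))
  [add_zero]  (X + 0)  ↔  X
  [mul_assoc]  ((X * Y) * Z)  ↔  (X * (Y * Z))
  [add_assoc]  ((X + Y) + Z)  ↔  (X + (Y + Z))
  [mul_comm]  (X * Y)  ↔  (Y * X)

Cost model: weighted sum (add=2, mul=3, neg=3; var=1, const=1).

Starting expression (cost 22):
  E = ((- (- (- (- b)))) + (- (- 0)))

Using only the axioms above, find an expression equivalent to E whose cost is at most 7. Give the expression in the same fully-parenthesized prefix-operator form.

(- (- b))   [cost 7]

step 1: neg_neg (→) rewrites (- (- (- b))) into (- b), now ((- (- b)) + (- (- 0)))
step 2: neg_neg (→) rewrites (- (- 0)) into 0, now ((- (- b)) + 0)
step 3: add_zero (→) rewrites ((- (- b)) + 0) into (- (- b)), reaching cost 7 (bound 7)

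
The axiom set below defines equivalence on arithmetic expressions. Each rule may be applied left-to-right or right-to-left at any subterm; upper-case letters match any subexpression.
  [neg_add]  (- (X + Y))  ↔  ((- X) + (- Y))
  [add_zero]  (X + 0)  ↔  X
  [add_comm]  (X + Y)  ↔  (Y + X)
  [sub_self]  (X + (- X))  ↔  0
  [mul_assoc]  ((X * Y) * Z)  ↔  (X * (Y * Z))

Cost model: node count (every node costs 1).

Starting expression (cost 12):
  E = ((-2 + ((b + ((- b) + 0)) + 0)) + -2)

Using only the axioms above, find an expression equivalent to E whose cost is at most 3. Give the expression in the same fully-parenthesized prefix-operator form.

step 1: add_zero (→) rewrites ((- b) + 0) into (- b), now ((-2 + ((b + (- b)) + 0)) + -2)
step 2: add_comm (→) rewrites ((-2 + ((b + (- b)) + 0)) + -2) into (-2 + (-2 + ((b + (- b)) + 0)))
step 3: sub_self (→) rewrites (b + (- b)) into 0, now (-2 + (-2 + (0 + 0)))
step 4: add_zero (→) rewrites (0 + 0) into 0, now (-2 + (-2 + 0))
step 5: add_zero (→) rewrites (-2 + 0) into -2, reaching cost 3 (bound 3)

(-2 + -2)   [cost 3]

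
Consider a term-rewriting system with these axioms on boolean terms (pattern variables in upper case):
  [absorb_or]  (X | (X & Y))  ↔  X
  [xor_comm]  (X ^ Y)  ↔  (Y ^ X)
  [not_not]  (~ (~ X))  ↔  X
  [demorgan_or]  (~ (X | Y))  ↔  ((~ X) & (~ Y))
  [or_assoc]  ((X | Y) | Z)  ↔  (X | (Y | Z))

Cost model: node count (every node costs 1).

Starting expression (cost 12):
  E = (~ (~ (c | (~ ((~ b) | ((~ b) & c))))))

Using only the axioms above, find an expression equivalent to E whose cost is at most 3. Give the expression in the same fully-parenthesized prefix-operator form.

(c | b)   [cost 3]

step 1: not_not (→) rewrites (~ (~ (c | (~ ((~ b) | ((~ b) & c)))))) into (c | (~ ((~ b) | ((~ b) & c))))
step 2: absorb_or (→) rewrites ((~ b) | ((~ b) & c)) into (~ b), now (c | (~ (~ b)))
step 3: not_not (→) rewrites (~ (~ b)) into b, reaching cost 3 (bound 3)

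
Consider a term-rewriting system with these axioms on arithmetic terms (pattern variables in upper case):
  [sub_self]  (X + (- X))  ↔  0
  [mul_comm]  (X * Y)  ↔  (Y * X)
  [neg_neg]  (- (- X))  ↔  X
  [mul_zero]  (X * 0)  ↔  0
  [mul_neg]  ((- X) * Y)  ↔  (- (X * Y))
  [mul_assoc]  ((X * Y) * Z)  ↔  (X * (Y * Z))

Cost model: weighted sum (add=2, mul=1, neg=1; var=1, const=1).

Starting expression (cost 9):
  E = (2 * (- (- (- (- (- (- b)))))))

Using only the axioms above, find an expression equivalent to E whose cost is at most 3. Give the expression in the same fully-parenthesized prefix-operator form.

(2 * b)   [cost 3]

1. [neg_neg →] (- (- (- (- (- (- b))))))  →  (- (- (- (- b))));  E = (2 * (- (- (- (- b)))))
2. [neg_neg →] (- (- (- (- b))))  →  (- (- b));  E = (2 * (- (- b)))
3. [neg_neg →] (- (- b))  →  b;  cost 3 ≤ 3, done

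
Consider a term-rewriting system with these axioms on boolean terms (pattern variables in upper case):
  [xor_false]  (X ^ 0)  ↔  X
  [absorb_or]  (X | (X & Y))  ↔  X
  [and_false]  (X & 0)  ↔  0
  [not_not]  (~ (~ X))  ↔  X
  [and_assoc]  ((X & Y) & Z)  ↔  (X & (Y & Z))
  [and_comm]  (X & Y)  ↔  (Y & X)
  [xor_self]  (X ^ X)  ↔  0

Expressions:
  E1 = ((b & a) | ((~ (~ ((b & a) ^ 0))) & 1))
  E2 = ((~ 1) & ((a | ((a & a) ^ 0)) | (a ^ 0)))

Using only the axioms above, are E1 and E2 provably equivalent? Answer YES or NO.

NO

Every axiom is a valid identity, so a rewrite proof would force E1 and E2 to agree under every assignment.
At a=1, b=1: E1 = 1 but E2 = 0; they differ, so no derivation exists.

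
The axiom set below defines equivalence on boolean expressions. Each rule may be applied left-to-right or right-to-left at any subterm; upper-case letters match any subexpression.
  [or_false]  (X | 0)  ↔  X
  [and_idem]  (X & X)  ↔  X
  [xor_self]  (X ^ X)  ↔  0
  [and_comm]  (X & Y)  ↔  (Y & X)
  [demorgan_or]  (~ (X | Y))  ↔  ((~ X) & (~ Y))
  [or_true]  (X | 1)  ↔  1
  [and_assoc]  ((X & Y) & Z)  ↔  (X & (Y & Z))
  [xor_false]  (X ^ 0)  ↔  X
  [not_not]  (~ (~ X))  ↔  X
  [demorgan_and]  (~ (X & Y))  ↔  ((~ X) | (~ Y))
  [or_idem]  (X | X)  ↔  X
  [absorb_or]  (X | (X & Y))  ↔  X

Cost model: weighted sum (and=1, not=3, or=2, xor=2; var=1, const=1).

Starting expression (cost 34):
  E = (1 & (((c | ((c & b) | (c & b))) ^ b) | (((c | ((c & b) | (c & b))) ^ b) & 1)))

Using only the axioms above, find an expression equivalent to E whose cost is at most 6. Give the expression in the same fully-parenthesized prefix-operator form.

(1 & (c ^ b))   [cost 6]

(1) (((c | ((c & b) | (c & b))) ^ b) | (((c | ((c & b) | (c & b))) ^ b) & 1))  =[absorb_or →]=  ((c | ((c & b) | (c & b))) ^ b)    ⊢ (1 & ((c | ((c & b) | (c & b))) ^ b))
(2) ((c & b) | (c & b))  =[or_idem →]=  (c & b)    ⊢ (1 & ((c | (c & b)) ^ b))
(3) (c | (c & b))  =[absorb_or →]=  c    ⊢ cost 6, within 6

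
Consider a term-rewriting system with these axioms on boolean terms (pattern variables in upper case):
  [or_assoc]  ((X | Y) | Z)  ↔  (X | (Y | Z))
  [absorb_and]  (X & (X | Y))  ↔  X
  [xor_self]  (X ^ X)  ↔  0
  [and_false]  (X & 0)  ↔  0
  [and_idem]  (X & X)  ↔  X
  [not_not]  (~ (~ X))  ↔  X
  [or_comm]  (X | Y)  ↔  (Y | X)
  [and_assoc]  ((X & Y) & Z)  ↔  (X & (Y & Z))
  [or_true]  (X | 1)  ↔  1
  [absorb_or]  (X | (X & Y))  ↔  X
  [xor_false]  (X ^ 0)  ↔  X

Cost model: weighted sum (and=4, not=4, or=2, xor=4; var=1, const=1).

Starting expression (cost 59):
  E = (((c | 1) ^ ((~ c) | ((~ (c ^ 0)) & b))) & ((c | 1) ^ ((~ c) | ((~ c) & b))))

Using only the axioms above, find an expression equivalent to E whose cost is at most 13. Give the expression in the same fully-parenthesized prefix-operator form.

1. [xor_false →] (c ^ 0)  →  c;  E = (((c | 1) ^ ((~ c) | ((~ c) & b))) & ((c | 1) ^ ((~ c) | ((~ c) & b))))
2. [and_idem →] (((c | 1) ^ ((~ c) | ((~ c) & b))) & ((c | 1) ^ ((~ c) | ((~ c) & b))))  →  ((c | 1) ^ ((~ c) | ((~ c) & b)))
3. [absorb_or →] ((~ c) | ((~ c) & b))  →  (~ c);  cost 13 ≤ 13, done

((c | 1) ^ (~ c))   [cost 13]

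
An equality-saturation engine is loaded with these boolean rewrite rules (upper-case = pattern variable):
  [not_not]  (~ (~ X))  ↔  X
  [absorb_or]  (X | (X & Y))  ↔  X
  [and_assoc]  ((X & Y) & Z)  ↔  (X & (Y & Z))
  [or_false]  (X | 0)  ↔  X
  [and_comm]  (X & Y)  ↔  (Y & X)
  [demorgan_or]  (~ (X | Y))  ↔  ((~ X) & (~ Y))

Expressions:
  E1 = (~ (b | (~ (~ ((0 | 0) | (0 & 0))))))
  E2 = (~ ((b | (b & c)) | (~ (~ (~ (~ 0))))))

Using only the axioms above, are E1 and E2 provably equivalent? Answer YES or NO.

YES

(1) (0 | 0)  =[or_false →]=  0    ⊢ (~ (b | (~ (~ (0 | (0 & 0))))))
(2) (0 | (0 & 0))  =[absorb_or →]=  0    ⊢ (~ (b | (~ (~ 0))))
(3) b  =[absorb_or ←]=  (b | (b & c))    ⊢ (~ ((b | (b & c)) | (~ (~ 0))))
(4) (~ 0)  =[not_not ←]=  (~ (~ (~ 0)))    ⊢ E2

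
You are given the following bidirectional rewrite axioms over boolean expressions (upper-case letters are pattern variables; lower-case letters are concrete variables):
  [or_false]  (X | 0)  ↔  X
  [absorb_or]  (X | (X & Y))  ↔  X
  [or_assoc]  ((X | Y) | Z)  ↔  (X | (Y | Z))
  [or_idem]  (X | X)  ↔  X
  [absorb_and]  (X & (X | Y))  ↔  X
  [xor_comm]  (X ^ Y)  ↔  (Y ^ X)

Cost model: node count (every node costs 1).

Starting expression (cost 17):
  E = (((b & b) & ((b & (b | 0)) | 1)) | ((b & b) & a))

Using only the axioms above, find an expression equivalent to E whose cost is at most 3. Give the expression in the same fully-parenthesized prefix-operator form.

(b & b)   [cost 3]

step 1: or_false (→) rewrites (b | 0) into b, now (((b & b) & ((b & b) | 1)) | ((b & b) & a))
step 2: absorb_and (→) rewrites ((b & b) & ((b & b) | 1)) into (b & b), now ((b & b) | ((b & b) & a))
step 3: absorb_or (→) rewrites ((b & b) | ((b & b) & a)) into (b & b), reaching cost 3 (bound 3)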